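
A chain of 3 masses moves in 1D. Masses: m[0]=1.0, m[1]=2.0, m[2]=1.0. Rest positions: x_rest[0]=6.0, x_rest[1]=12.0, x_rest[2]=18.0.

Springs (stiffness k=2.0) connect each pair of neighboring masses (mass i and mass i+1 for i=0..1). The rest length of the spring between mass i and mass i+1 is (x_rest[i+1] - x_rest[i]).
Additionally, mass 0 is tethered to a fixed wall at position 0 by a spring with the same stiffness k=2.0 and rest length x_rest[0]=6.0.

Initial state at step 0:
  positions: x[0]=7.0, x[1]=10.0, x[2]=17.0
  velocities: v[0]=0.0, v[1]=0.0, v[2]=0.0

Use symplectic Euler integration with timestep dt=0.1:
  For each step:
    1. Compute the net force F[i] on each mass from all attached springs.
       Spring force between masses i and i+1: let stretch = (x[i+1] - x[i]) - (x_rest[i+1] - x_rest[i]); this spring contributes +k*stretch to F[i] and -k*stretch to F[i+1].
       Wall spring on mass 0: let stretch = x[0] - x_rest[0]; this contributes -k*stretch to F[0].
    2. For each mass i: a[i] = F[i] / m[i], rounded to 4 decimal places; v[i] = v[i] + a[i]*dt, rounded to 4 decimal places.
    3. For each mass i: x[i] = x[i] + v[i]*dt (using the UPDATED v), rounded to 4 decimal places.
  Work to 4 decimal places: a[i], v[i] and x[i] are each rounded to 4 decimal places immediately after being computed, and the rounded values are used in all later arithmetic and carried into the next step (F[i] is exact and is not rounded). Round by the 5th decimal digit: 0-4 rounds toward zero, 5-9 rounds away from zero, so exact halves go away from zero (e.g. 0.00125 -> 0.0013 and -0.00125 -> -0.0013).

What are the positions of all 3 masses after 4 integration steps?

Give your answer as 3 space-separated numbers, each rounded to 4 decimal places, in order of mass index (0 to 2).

Step 0: x=[7.0000 10.0000 17.0000] v=[0.0000 0.0000 0.0000]
Step 1: x=[6.9200 10.0400 16.9800] v=[-0.8000 0.4000 -0.2000]
Step 2: x=[6.7640 10.1182 16.9412] v=[-1.5600 0.7820 -0.3880]
Step 3: x=[6.5398 10.2311 16.8859] v=[-2.2420 1.1289 -0.5526]
Step 4: x=[6.2586 10.3736 16.8175] v=[-2.8117 1.4253 -0.6836]

Answer: 6.2586 10.3736 16.8175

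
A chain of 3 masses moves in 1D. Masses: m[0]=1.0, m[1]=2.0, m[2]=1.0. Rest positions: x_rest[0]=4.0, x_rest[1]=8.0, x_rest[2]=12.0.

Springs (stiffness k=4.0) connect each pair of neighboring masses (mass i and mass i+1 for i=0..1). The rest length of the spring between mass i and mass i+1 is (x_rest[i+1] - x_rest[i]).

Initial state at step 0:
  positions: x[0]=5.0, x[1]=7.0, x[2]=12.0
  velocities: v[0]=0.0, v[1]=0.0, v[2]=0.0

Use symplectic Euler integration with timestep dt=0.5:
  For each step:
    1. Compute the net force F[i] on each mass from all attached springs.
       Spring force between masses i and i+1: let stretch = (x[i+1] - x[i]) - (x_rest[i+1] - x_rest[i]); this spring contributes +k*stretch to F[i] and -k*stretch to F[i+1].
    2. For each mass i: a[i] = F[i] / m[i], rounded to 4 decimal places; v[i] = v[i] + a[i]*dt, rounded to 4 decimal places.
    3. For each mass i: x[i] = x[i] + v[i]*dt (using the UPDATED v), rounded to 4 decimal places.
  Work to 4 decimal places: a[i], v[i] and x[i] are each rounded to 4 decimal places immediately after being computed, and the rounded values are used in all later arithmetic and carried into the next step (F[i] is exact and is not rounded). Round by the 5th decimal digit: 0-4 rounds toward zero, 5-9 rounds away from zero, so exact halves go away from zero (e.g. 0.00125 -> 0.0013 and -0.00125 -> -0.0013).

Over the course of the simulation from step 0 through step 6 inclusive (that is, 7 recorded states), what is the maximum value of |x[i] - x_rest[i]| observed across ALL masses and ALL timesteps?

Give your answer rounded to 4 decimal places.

Step 0: x=[5.0000 7.0000 12.0000] v=[0.0000 0.0000 0.0000]
Step 1: x=[3.0000 8.5000 11.0000] v=[-4.0000 3.0000 -2.0000]
Step 2: x=[2.5000 8.5000 11.5000] v=[-1.0000 0.0000 1.0000]
Step 3: x=[4.0000 7.0000 13.0000] v=[3.0000 -3.0000 3.0000]
Step 4: x=[4.5000 7.0000 12.5000] v=[1.0000 0.0000 -1.0000]
Step 5: x=[3.5000 8.5000 10.5000] v=[-2.0000 3.0000 -4.0000]
Step 6: x=[3.5000 8.5000 10.5000] v=[0.0000 0.0000 0.0000]
Max displacement = 1.5000

Answer: 1.5000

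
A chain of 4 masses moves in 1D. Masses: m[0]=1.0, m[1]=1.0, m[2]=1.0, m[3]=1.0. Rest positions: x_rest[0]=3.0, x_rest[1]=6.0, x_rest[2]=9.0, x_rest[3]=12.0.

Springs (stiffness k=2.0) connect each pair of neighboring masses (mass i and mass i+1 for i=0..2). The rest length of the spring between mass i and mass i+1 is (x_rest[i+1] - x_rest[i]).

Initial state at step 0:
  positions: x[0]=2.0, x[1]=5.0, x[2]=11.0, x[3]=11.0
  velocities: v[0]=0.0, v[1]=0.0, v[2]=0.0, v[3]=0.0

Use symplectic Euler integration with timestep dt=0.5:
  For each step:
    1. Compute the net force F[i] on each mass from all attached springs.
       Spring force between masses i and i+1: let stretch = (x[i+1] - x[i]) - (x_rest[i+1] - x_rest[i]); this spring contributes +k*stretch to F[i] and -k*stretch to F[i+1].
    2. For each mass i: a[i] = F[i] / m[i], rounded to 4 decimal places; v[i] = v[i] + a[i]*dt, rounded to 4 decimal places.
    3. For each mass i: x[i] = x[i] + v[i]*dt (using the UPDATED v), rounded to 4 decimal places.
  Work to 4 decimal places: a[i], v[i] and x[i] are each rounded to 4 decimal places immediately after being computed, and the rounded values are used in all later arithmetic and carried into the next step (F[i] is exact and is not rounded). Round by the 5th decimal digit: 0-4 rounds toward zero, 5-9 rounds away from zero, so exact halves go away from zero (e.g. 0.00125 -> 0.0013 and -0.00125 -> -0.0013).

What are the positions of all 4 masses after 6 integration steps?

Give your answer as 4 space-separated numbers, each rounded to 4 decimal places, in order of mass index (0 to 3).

Answer: 1.8125 8.3750 7.6250 11.1875

Derivation:
Step 0: x=[2.0000 5.0000 11.0000 11.0000] v=[0.0000 0.0000 0.0000 0.0000]
Step 1: x=[2.0000 6.5000 8.0000 12.5000] v=[0.0000 3.0000 -6.0000 3.0000]
Step 2: x=[2.7500 6.5000 6.5000 13.2500] v=[1.5000 0.0000 -3.0000 1.5000]
Step 3: x=[3.8750 4.6250 8.3750 12.1250] v=[2.2500 -3.7500 3.7500 -2.2500]
Step 4: x=[3.8750 4.2500 10.2500 10.6250] v=[0.0000 -0.7500 3.7500 -3.0000]
Step 5: x=[2.5625 6.6875 9.3125 10.4375] v=[-2.6250 4.8750 -1.8750 -0.3750]
Step 6: x=[1.8125 8.3750 7.6250 11.1875] v=[-1.5000 3.3750 -3.3750 1.5000]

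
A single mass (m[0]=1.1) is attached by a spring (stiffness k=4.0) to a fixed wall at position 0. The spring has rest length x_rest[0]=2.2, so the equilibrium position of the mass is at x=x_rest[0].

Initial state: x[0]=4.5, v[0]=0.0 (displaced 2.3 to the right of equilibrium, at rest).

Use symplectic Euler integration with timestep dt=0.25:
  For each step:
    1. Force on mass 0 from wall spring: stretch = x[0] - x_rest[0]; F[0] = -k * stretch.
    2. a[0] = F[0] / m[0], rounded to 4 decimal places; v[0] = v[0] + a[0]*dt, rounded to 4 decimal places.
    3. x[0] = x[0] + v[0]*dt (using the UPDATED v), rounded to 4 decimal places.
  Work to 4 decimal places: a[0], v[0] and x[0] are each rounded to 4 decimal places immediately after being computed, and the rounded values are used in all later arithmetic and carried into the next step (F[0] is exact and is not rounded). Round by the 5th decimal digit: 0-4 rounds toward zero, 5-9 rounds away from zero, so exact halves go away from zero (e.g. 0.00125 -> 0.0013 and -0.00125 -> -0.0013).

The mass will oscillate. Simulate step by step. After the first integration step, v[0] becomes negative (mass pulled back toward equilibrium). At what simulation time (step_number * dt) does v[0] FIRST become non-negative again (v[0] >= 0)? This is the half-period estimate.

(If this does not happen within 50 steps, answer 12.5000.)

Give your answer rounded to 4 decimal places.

Step 0: x=[4.5000] v=[0.0000]
Step 1: x=[3.9773] v=[-2.0909]
Step 2: x=[3.0507] v=[-3.7066]
Step 3: x=[1.9307] v=[-4.4800]
Step 4: x=[0.8719] v=[-4.2352]
Step 5: x=[0.1150] v=[-3.0278]
Step 6: x=[-0.1681] v=[-1.1324]
Step 7: x=[0.0870] v=[1.0204]
First v>=0 after going negative at step 7, time=1.7500

Answer: 1.7500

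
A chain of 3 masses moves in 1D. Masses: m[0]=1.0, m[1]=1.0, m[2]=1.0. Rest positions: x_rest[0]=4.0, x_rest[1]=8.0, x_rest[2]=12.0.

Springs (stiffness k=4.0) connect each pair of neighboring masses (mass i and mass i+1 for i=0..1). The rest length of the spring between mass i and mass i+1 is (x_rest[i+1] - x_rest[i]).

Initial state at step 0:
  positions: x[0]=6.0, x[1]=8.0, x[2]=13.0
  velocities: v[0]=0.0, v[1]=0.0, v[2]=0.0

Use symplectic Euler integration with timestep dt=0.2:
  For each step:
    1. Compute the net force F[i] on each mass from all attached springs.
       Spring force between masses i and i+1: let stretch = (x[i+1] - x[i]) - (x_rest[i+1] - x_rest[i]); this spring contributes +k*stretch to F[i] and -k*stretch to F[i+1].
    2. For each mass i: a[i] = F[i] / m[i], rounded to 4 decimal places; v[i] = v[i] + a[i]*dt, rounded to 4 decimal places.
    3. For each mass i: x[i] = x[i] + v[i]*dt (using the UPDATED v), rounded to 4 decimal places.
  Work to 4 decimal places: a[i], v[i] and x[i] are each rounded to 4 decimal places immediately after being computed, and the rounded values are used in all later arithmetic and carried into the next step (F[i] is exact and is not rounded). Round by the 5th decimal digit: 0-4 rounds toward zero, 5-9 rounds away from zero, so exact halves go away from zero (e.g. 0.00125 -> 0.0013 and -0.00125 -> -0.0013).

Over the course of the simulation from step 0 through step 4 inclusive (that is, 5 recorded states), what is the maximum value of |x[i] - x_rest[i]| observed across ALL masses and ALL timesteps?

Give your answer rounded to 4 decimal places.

Step 0: x=[6.0000 8.0000 13.0000] v=[0.0000 0.0000 0.0000]
Step 1: x=[5.6800 8.4800 12.8400] v=[-1.6000 2.4000 -0.8000]
Step 2: x=[5.1680 9.2096 12.6224] v=[-2.5600 3.6480 -1.0880]
Step 3: x=[4.6627 9.8386 12.4988] v=[-2.5267 3.1450 -0.6182]
Step 4: x=[4.3455 10.0651 12.5895] v=[-1.5860 1.1324 0.4536]
Max displacement = 2.0651

Answer: 2.0651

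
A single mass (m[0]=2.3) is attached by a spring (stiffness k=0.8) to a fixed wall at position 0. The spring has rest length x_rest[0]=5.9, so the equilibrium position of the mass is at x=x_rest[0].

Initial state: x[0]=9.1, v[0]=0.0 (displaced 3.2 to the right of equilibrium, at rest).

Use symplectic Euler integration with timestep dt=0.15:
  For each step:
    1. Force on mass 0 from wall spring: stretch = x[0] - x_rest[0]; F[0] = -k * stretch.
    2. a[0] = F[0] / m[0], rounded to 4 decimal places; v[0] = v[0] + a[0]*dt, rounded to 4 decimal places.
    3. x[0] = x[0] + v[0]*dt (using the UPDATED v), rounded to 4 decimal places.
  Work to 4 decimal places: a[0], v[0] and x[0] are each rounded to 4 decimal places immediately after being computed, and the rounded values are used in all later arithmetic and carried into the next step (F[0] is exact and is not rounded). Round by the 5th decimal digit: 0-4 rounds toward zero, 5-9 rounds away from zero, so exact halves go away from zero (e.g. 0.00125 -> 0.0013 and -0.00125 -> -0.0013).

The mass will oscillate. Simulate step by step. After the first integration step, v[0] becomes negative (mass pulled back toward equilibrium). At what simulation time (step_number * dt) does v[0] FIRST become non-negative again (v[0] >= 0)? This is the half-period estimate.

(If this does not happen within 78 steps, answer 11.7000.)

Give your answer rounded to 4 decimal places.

Answer: 5.4000

Derivation:
Step 0: x=[9.1000] v=[0.0000]
Step 1: x=[9.0750] v=[-0.1670]
Step 2: x=[9.0251] v=[-0.3326]
Step 3: x=[8.9507] v=[-0.4957]
Step 4: x=[8.8525] v=[-0.6549]
Step 5: x=[8.7312] v=[-0.8090]
Step 6: x=[8.5877] v=[-0.9567]
Step 7: x=[8.4232] v=[-1.0969]
Step 8: x=[8.2389] v=[-1.2285]
Step 9: x=[8.0363] v=[-1.3505]
Step 10: x=[7.8170] v=[-1.4620]
Step 11: x=[7.5827] v=[-1.5620]
Step 12: x=[7.3352] v=[-1.6498]
Step 13: x=[7.0765] v=[-1.7247]
Step 14: x=[6.8086] v=[-1.7861]
Step 15: x=[6.5336] v=[-1.8335]
Step 16: x=[6.2536] v=[-1.8666]
Step 17: x=[5.9708] v=[-1.8851]
Step 18: x=[5.6875] v=[-1.8888]
Step 19: x=[5.4058] v=[-1.8777]
Step 20: x=[5.1280] v=[-1.8519]
Step 21: x=[4.8563] v=[-1.8116]
Step 22: x=[4.5927] v=[-1.7572]
Step 23: x=[4.3394] v=[-1.6890]
Step 24: x=[4.0983] v=[-1.6076]
Step 25: x=[3.8713] v=[-1.5136]
Step 26: x=[3.6601] v=[-1.4078]
Step 27: x=[3.4665] v=[-1.2909]
Step 28: x=[3.2919] v=[-1.1639]
Step 29: x=[3.1377] v=[-1.0278]
Step 30: x=[3.0051] v=[-0.8837]
Step 31: x=[2.8952] v=[-0.7327]
Step 32: x=[2.8088] v=[-0.5759]
Step 33: x=[2.7466] v=[-0.4146]
Step 34: x=[2.7091] v=[-0.2501]
Step 35: x=[2.6966] v=[-0.0836]
Step 36: x=[2.7091] v=[0.0835]
First v>=0 after going negative at step 36, time=5.4000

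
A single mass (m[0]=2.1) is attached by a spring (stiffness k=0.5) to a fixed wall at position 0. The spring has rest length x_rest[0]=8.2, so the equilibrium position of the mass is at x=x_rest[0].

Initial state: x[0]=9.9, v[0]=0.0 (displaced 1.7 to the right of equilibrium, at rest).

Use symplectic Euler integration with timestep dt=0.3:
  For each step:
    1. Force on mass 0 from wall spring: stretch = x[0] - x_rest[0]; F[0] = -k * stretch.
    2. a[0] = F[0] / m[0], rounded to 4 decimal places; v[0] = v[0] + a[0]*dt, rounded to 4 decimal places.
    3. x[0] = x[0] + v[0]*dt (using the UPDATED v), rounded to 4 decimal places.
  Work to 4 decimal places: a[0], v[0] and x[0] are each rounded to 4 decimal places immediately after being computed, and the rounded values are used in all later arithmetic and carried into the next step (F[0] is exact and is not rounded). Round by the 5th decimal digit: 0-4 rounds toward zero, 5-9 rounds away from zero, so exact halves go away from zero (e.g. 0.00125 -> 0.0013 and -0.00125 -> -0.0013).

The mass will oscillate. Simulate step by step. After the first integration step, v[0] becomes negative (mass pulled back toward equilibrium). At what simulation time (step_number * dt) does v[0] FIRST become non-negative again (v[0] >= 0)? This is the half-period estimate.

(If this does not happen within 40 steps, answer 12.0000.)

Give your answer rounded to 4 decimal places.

Answer: 6.6000

Derivation:
Step 0: x=[9.9000] v=[0.0000]
Step 1: x=[9.8636] v=[-0.1214]
Step 2: x=[9.7915] v=[-0.2402]
Step 3: x=[9.6853] v=[-0.3539]
Step 4: x=[9.5473] v=[-0.4600]
Step 5: x=[9.3804] v=[-0.5562]
Step 6: x=[9.1883] v=[-0.6405]
Step 7: x=[8.9750] v=[-0.7111]
Step 8: x=[8.7451] v=[-0.7665]
Step 9: x=[8.5035] v=[-0.8054]
Step 10: x=[8.2554] v=[-0.8271]
Step 11: x=[8.0061] v=[-0.8311]
Step 12: x=[7.7609] v=[-0.8172]
Step 13: x=[7.5251] v=[-0.7859]
Step 14: x=[7.3038] v=[-0.7377]
Step 15: x=[7.1017] v=[-0.6737]
Step 16: x=[6.9231] v=[-0.5953]
Step 17: x=[6.7719] v=[-0.5041]
Step 18: x=[6.6513] v=[-0.4021]
Step 19: x=[6.5639] v=[-0.2915]
Step 20: x=[6.5115] v=[-0.1747]
Step 21: x=[6.4953] v=[-0.0541]
Step 22: x=[6.5156] v=[0.0677]
First v>=0 after going negative at step 22, time=6.6000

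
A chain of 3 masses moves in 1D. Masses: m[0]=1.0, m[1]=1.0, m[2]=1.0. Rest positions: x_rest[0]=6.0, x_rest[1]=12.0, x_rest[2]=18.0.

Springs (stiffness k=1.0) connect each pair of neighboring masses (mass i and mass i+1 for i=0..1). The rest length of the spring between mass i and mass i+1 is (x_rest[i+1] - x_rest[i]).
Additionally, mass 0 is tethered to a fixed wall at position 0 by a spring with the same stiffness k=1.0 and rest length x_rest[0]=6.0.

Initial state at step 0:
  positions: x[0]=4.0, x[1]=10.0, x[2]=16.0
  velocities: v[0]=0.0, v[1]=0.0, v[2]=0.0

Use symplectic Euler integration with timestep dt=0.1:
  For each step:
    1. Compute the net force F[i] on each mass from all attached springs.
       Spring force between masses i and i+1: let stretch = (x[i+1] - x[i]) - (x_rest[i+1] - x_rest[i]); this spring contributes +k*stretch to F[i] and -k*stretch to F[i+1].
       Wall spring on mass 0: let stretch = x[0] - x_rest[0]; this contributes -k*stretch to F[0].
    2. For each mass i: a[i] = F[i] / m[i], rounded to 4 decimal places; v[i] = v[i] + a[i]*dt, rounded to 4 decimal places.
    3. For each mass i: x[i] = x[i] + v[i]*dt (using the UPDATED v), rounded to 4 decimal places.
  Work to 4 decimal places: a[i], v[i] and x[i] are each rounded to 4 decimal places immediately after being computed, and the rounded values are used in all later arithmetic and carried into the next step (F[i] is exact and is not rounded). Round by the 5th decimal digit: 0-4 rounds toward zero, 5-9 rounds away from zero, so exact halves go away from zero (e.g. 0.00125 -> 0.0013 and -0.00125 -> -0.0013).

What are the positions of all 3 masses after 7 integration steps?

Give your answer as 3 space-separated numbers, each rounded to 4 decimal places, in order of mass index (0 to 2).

Answer: 4.5117 10.0236 16.0003

Derivation:
Step 0: x=[4.0000 10.0000 16.0000] v=[0.0000 0.0000 0.0000]
Step 1: x=[4.0200 10.0000 16.0000] v=[0.2000 0.0000 0.0000]
Step 2: x=[4.0596 10.0002 16.0000] v=[0.3960 0.0020 0.0000]
Step 3: x=[4.1180 10.0010 16.0000] v=[0.5841 0.0079 0.0000]
Step 4: x=[4.1941 10.0030 16.0000] v=[0.7606 0.0195 0.0001]
Step 5: x=[4.2863 10.0068 16.0000] v=[0.9221 0.0383 0.0004]
Step 6: x=[4.3929 10.0134 16.0001] v=[1.0655 0.0656 0.0011]
Step 7: x=[4.5117 10.0236 16.0003] v=[1.1883 0.1022 0.0024]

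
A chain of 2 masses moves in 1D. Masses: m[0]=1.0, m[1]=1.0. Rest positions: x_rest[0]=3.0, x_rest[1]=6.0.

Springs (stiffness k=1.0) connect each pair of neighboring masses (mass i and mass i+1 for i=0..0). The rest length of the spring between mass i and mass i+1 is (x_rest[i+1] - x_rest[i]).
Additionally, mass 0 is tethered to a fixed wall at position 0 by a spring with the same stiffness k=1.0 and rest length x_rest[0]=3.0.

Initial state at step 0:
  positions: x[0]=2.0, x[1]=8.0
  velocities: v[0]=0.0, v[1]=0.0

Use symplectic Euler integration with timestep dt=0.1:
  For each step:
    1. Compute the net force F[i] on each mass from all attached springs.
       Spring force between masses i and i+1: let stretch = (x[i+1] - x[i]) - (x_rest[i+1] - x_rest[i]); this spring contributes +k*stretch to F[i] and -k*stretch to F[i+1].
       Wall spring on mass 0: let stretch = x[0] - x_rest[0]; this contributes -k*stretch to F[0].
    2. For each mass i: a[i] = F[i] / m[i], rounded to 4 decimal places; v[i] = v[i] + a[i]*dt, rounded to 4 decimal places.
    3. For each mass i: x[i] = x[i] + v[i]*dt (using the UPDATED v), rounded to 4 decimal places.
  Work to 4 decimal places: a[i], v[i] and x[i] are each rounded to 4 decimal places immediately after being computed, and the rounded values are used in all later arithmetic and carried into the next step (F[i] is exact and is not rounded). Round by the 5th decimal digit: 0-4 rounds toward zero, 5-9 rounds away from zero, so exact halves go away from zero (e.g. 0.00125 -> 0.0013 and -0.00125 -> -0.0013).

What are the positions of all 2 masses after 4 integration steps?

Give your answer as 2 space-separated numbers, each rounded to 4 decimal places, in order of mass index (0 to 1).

Step 0: x=[2.0000 8.0000] v=[0.0000 0.0000]
Step 1: x=[2.0400 7.9700] v=[0.4000 -0.3000]
Step 2: x=[2.1189 7.9107] v=[0.7890 -0.5930]
Step 3: x=[2.2345 7.8235] v=[1.1563 -0.8722]
Step 4: x=[2.3837 7.7104] v=[1.4918 -1.1311]

Answer: 2.3837 7.7104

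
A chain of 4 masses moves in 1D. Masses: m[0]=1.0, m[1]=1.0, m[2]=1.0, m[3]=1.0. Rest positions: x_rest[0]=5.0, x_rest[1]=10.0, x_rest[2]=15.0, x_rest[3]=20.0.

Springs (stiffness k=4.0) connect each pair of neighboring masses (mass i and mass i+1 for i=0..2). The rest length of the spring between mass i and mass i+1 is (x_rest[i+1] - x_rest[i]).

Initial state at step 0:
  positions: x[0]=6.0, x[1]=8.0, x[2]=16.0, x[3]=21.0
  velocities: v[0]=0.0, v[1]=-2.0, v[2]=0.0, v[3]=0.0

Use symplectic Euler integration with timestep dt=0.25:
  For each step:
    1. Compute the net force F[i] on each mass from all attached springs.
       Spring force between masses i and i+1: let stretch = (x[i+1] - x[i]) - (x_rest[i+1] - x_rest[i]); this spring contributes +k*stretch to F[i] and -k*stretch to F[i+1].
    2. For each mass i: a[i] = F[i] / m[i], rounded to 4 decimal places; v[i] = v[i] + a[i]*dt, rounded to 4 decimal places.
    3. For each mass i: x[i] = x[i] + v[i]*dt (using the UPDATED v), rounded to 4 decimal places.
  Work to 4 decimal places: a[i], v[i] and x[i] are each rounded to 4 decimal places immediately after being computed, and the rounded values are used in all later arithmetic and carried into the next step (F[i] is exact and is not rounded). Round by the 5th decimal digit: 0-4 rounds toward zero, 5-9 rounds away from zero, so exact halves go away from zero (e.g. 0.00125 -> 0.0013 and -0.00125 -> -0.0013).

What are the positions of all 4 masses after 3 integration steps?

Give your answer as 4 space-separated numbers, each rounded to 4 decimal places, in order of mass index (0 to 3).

Answer: 3.4844 11.5781 14.1719 20.2656

Derivation:
Step 0: x=[6.0000 8.0000 16.0000 21.0000] v=[0.0000 -2.0000 0.0000 0.0000]
Step 1: x=[5.2500 9.0000 15.2500 21.0000] v=[-3.0000 4.0000 -3.0000 0.0000]
Step 2: x=[4.1875 10.6250 14.3750 20.8125] v=[-4.2500 6.5000 -3.5000 -0.7500]
Step 3: x=[3.4844 11.5781 14.1719 20.2656] v=[-2.8125 3.8125 -0.8125 -2.1875]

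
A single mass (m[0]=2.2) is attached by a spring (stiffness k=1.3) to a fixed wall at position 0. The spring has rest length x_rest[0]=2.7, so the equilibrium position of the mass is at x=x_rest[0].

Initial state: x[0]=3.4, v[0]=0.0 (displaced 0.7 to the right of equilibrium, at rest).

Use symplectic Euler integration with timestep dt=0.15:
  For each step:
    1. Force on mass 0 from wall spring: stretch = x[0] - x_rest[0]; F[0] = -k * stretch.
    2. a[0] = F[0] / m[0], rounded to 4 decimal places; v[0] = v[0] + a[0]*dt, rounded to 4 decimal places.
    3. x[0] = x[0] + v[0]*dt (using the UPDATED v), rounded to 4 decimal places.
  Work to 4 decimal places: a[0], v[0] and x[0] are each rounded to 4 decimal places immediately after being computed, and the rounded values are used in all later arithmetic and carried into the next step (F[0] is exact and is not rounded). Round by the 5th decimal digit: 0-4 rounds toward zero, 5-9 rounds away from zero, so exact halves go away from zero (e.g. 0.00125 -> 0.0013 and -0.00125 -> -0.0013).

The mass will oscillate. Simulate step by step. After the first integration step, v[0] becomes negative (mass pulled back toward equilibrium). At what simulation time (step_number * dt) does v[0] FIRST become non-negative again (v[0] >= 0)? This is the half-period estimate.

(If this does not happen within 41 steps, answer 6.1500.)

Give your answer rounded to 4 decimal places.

Answer: 4.2000

Derivation:
Step 0: x=[3.4000] v=[0.0000]
Step 1: x=[3.3907] v=[-0.0620]
Step 2: x=[3.3722] v=[-0.1232]
Step 3: x=[3.3448] v=[-0.1828]
Step 4: x=[3.3088] v=[-0.2400]
Step 5: x=[3.2647] v=[-0.2940]
Step 6: x=[3.2131] v=[-0.3441]
Step 7: x=[3.1547] v=[-0.3896]
Step 8: x=[3.0902] v=[-0.4299]
Step 9: x=[3.0205] v=[-0.4645]
Step 10: x=[2.9466] v=[-0.4929]
Step 11: x=[2.8694] v=[-0.5148]
Step 12: x=[2.7899] v=[-0.5298]
Step 13: x=[2.7092] v=[-0.5378]
Step 14: x=[2.6284] v=[-0.5386]
Step 15: x=[2.5486] v=[-0.5323]
Step 16: x=[2.4708] v=[-0.5189]
Step 17: x=[2.3960] v=[-0.4986]
Step 18: x=[2.3252] v=[-0.4717]
Step 19: x=[2.2594] v=[-0.4385]
Step 20: x=[2.1995] v=[-0.3994]
Step 21: x=[2.1463] v=[-0.3550]
Step 22: x=[2.1004] v=[-0.3059]
Step 23: x=[2.0625] v=[-0.2528]
Step 24: x=[2.0331] v=[-0.1963]
Step 25: x=[2.0125] v=[-0.1372]
Step 26: x=[2.0011] v=[-0.0763]
Step 27: x=[1.9989] v=[-0.0144]
Step 28: x=[2.0061] v=[0.0477]
First v>=0 after going negative at step 28, time=4.2000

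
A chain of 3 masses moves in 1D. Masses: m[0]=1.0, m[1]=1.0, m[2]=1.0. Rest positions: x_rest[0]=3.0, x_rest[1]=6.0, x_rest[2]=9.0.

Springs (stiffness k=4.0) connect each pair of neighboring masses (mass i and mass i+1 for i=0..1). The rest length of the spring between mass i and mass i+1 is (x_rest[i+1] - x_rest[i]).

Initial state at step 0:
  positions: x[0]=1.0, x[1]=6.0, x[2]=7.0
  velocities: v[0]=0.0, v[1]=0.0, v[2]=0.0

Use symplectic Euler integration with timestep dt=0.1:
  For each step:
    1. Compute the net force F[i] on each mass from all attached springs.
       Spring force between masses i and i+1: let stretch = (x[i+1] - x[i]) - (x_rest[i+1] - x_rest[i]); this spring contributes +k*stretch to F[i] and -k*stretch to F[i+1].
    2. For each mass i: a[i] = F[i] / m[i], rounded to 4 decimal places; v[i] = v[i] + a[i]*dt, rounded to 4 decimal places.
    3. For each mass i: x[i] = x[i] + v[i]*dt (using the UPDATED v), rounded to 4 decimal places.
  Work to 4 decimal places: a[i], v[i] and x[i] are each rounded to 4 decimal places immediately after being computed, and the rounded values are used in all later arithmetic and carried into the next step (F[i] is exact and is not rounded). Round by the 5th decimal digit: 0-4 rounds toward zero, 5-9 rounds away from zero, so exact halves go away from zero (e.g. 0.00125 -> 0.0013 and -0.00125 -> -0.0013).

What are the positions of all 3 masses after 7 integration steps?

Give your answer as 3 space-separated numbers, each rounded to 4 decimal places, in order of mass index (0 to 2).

Step 0: x=[1.0000 6.0000 7.0000] v=[0.0000 0.0000 0.0000]
Step 1: x=[1.0800 5.8400 7.0800] v=[0.8000 -1.6000 0.8000]
Step 2: x=[1.2304 5.5392 7.2304] v=[1.5040 -3.0080 1.5040]
Step 3: x=[1.4332 5.1337 7.4332] v=[2.0275 -4.0550 2.0275]
Step 4: x=[1.6640 4.6722 7.6640] v=[2.3077 -4.6154 2.3077]
Step 5: x=[1.8951 4.2100 7.8951] v=[2.3110 -4.6220 2.3110]
Step 6: x=[2.0988 3.8026 8.0988] v=[2.0370 -4.0739 2.0370]
Step 7: x=[2.2507 3.4989 8.2507] v=[1.5185 -3.0369 1.5185]

Answer: 2.2507 3.4989 8.2507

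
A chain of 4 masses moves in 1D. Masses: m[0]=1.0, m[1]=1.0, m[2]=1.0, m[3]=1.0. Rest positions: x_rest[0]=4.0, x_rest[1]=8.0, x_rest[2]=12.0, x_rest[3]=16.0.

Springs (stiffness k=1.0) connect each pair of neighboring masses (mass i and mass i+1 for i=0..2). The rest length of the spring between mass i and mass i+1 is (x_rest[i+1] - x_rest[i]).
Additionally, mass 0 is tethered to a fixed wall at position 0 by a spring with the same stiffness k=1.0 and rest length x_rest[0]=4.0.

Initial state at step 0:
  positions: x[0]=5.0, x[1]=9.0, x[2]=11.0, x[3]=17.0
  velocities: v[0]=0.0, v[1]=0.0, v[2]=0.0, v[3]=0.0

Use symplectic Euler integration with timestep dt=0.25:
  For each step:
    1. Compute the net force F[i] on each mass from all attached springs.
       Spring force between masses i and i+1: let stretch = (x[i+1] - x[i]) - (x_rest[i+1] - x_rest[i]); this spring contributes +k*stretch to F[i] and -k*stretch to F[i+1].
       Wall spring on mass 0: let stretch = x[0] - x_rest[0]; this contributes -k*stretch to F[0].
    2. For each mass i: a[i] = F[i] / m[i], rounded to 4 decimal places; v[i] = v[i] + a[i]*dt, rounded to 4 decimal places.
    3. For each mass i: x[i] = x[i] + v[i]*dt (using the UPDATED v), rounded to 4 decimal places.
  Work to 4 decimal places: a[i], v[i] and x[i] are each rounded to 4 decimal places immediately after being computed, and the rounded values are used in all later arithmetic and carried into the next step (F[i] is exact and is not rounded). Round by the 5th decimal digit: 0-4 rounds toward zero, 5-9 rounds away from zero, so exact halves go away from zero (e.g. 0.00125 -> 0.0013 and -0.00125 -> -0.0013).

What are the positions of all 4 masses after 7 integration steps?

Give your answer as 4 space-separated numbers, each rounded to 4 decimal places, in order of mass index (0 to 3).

Step 0: x=[5.0000 9.0000 11.0000 17.0000] v=[0.0000 0.0000 0.0000 0.0000]
Step 1: x=[4.9375 8.8750 11.2500 16.8750] v=[-0.2500 -0.5000 1.0000 -0.5000]
Step 2: x=[4.8125 8.6524 11.7031 16.6484] v=[-0.5000 -0.8906 1.8125 -0.9063]
Step 3: x=[4.6267 8.3804 12.2747 16.3628] v=[-0.7432 -1.0879 2.2862 -1.1426]
Step 4: x=[4.3863 8.1172 12.8584 16.0717] v=[-0.9615 -1.0528 2.3347 -1.1646]
Step 5: x=[4.1050 7.9172 13.3466 15.8297] v=[-1.1254 -0.8002 1.9527 -0.9679]
Step 6: x=[3.8054 7.8182 13.6506 15.6825] v=[-1.1986 -0.3959 1.2161 -0.5887]
Step 7: x=[3.5187 7.8330 13.7171 15.6583] v=[-1.1468 0.0590 0.2660 -0.0967]

Answer: 3.5187 7.8330 13.7171 15.6583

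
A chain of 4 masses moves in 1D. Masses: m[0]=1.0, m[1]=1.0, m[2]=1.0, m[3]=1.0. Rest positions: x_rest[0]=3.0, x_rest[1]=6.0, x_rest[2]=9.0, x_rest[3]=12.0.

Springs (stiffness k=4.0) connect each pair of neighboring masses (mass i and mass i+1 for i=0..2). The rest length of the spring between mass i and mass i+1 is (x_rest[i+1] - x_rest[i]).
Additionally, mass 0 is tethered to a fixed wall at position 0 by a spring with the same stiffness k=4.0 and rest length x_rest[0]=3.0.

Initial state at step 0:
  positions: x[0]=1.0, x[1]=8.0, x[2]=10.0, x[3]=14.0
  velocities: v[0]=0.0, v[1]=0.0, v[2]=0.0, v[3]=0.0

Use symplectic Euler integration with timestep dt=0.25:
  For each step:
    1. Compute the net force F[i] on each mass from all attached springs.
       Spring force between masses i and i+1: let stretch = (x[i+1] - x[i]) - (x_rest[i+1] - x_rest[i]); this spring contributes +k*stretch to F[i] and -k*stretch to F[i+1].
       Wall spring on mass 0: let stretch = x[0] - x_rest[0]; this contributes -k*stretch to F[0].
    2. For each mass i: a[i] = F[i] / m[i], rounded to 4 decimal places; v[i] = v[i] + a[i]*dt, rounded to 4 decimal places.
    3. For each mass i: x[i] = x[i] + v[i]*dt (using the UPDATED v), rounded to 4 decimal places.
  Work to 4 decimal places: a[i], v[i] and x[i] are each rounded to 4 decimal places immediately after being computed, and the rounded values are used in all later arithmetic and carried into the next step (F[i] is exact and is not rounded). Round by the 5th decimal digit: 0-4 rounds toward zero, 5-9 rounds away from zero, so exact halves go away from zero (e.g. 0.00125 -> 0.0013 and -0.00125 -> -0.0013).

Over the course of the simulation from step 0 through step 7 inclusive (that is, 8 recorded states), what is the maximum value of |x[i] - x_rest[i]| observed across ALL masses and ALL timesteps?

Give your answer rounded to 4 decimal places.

Answer: 2.7637

Derivation:
Step 0: x=[1.0000 8.0000 10.0000 14.0000] v=[0.0000 0.0000 0.0000 0.0000]
Step 1: x=[2.5000 6.7500 10.5000 13.7500] v=[6.0000 -5.0000 2.0000 -1.0000]
Step 2: x=[4.4375 5.3750 10.8750 13.4375] v=[7.7500 -5.5000 1.5000 -1.2500]
Step 3: x=[5.5000 5.1406 10.5156 13.2344] v=[4.2500 -0.9375 -1.4375 -0.8125]
Step 4: x=[5.0977 6.3398 9.4922 13.1016] v=[-1.6094 4.7969 -4.0937 -0.5313]
Step 5: x=[3.7315 8.0166 8.5830 12.8164] v=[-5.4650 6.7072 -3.6367 -1.1407]
Step 6: x=[2.5037 8.7637 8.5906 12.2229] v=[-4.9114 2.9885 0.0303 -2.3741]
Step 7: x=[2.2149 7.9026 9.5495 11.4713] v=[-1.1551 -3.4446 3.8357 -3.0064]
Max displacement = 2.7637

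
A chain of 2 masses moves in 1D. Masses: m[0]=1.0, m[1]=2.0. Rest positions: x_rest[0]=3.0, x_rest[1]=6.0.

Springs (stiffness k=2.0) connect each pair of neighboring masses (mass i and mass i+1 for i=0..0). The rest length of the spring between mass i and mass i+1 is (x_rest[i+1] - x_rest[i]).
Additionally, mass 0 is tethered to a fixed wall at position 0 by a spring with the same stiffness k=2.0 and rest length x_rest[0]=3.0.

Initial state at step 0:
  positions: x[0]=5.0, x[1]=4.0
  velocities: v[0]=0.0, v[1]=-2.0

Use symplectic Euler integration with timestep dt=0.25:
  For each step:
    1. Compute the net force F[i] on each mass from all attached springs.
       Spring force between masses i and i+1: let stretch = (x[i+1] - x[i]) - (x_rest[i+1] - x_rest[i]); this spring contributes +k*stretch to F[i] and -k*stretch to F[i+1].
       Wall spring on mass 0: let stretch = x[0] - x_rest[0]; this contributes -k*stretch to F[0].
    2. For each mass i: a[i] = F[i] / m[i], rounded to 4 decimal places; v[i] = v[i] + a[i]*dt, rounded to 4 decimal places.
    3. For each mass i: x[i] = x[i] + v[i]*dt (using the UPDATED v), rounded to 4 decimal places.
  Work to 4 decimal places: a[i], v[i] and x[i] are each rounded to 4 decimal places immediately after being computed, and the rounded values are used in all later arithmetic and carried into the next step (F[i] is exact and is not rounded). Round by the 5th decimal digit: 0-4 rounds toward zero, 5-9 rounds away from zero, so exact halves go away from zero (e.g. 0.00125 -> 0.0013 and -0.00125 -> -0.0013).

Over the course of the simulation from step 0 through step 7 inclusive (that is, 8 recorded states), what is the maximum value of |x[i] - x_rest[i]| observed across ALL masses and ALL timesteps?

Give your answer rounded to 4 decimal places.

Answer: 4.2203

Derivation:
Step 0: x=[5.0000 4.0000] v=[0.0000 -2.0000]
Step 1: x=[4.2500 3.7500] v=[-3.0000 -1.0000]
Step 2: x=[2.9063 3.7188] v=[-5.3750 -0.1250]
Step 3: x=[1.3008 3.8243] v=[-6.4219 0.4219]
Step 4: x=[-0.1519 3.9596] v=[-5.8106 0.5410]
Step 5: x=[-1.0716 4.0254] v=[-3.6789 0.2631]
Step 6: x=[-1.2203 3.9601] v=[-0.5946 -0.2612]
Step 7: x=[-0.5689 3.7585] v=[2.6058 -0.8063]
Max displacement = 4.2203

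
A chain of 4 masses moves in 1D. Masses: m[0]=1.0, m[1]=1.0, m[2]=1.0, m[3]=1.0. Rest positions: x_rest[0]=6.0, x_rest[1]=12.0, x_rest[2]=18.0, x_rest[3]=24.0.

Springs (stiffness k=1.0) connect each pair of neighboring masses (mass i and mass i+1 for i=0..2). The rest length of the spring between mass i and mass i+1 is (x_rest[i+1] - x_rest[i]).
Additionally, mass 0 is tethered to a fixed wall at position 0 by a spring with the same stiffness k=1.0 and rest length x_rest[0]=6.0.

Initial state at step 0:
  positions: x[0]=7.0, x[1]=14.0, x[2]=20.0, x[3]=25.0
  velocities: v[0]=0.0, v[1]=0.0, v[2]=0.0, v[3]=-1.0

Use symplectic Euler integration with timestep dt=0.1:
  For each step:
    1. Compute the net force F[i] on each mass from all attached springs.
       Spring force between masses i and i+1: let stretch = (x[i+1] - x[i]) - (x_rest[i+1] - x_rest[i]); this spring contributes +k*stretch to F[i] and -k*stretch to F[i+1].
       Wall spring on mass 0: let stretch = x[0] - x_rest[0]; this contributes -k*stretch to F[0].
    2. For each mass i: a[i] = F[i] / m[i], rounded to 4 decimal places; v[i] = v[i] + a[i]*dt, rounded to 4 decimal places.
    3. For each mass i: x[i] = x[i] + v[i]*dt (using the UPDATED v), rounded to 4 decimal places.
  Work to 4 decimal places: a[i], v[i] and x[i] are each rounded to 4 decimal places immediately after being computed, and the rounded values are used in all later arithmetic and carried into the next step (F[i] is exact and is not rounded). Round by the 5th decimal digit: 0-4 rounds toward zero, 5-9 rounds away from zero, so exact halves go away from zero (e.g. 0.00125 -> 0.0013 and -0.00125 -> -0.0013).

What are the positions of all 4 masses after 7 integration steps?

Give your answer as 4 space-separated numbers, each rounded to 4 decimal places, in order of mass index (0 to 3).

Step 0: x=[7.0000 14.0000 20.0000 25.0000] v=[0.0000 0.0000 0.0000 -1.0000]
Step 1: x=[7.0000 13.9900 19.9900 24.9100] v=[0.0000 -0.1000 -0.1000 -0.9000]
Step 2: x=[6.9999 13.9701 19.9692 24.8308] v=[-0.0010 -0.1990 -0.2080 -0.7920]
Step 3: x=[6.9995 13.9405 19.9370 24.7630] v=[-0.0040 -0.2961 -0.3218 -0.6782]
Step 4: x=[6.9985 13.9014 19.8931 24.7069] v=[-0.0099 -0.3906 -0.4389 -0.5608]
Step 5: x=[6.9966 13.8532 19.8374 24.6627] v=[-0.0195 -0.4817 -0.5567 -0.4422]
Step 6: x=[6.9933 13.7963 19.7701 24.6302] v=[-0.0335 -0.5689 -0.6726 -0.3247]
Step 7: x=[6.9881 13.7311 19.6917 24.6091] v=[-0.0525 -0.6518 -0.7840 -0.2107]

Answer: 6.9881 13.7311 19.6917 24.6091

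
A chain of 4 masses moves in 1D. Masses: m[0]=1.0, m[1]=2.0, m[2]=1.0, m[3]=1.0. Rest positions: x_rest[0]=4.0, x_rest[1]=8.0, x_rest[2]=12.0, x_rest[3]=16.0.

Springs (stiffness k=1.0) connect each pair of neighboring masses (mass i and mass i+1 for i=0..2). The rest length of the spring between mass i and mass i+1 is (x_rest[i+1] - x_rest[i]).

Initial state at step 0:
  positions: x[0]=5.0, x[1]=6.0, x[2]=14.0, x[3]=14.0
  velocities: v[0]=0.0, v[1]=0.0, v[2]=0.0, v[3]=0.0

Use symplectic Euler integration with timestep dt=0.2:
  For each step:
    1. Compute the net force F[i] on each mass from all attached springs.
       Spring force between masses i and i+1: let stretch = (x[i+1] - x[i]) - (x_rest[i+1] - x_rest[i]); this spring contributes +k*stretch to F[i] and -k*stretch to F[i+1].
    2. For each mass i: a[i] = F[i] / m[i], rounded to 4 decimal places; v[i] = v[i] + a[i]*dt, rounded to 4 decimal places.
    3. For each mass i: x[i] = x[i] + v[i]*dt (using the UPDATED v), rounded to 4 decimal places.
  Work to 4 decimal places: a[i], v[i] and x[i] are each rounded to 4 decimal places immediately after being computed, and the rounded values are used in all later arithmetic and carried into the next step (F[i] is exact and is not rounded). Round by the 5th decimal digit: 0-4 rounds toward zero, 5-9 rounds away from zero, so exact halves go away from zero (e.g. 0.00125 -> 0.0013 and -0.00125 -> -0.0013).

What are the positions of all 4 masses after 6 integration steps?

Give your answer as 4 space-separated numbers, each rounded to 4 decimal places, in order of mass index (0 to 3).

Step 0: x=[5.0000 6.0000 14.0000 14.0000] v=[0.0000 0.0000 0.0000 0.0000]
Step 1: x=[4.8800 6.1400 13.6800 14.1600] v=[-0.6000 0.7000 -1.6000 0.8000]
Step 2: x=[4.6504 6.4056 13.0776 14.4608] v=[-1.1480 1.3280 -3.0120 1.5040]
Step 3: x=[4.3310 6.7695 12.2636 14.8663] v=[-1.5970 1.8197 -4.0698 2.0274]
Step 4: x=[3.9491 7.1946 11.3340 15.3277] v=[-1.9093 2.1253 -4.6481 2.3069]
Step 5: x=[3.5371 7.6375 10.3986 15.7893] v=[-2.0602 2.2147 -4.6772 2.3082]
Step 6: x=[3.1291 8.0537 9.5683 16.1953] v=[-2.0401 2.0808 -4.1513 2.0301]

Answer: 3.1291 8.0537 9.5683 16.1953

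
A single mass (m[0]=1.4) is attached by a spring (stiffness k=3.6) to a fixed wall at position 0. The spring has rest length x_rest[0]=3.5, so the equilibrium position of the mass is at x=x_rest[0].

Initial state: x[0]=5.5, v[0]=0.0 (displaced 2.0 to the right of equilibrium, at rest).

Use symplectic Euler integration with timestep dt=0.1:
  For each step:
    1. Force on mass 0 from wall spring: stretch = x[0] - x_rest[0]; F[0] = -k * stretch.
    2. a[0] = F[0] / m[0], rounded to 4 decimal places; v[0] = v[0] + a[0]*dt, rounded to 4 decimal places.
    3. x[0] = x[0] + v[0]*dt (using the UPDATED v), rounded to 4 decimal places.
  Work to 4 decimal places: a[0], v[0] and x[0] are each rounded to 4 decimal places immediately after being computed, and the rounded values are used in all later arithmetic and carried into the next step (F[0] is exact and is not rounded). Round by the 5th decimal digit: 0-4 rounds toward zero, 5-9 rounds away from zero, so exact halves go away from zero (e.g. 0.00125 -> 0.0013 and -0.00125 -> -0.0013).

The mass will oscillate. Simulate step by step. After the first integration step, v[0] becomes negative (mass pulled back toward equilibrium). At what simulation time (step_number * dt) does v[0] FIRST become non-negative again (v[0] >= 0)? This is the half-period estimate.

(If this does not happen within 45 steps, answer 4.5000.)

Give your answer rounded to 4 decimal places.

Answer: 2.0000

Derivation:
Step 0: x=[5.5000] v=[0.0000]
Step 1: x=[5.4486] v=[-0.5143]
Step 2: x=[5.3471] v=[-1.0154]
Step 3: x=[5.1981] v=[-1.4904]
Step 4: x=[5.0054] v=[-1.9271]
Step 5: x=[4.7740] v=[-2.3142]
Step 6: x=[4.5098] v=[-2.6418]
Step 7: x=[4.2197] v=[-2.9015]
Step 8: x=[3.9110] v=[-3.0866]
Step 9: x=[3.5918] v=[-3.1923]
Step 10: x=[3.2702] v=[-3.2159]
Step 11: x=[2.9545] v=[-3.1568]
Step 12: x=[2.6529] v=[-3.0165]
Step 13: x=[2.3730] v=[-2.7987]
Step 14: x=[2.1221] v=[-2.5089]
Step 15: x=[1.9066] v=[-2.1546]
Step 16: x=[1.7321] v=[-1.7449]
Step 17: x=[1.6031] v=[-1.2903]
Step 18: x=[1.5229] v=[-0.8025]
Step 19: x=[1.4935] v=[-0.2941]
Step 20: x=[1.5157] v=[0.2219]
First v>=0 after going negative at step 20, time=2.0000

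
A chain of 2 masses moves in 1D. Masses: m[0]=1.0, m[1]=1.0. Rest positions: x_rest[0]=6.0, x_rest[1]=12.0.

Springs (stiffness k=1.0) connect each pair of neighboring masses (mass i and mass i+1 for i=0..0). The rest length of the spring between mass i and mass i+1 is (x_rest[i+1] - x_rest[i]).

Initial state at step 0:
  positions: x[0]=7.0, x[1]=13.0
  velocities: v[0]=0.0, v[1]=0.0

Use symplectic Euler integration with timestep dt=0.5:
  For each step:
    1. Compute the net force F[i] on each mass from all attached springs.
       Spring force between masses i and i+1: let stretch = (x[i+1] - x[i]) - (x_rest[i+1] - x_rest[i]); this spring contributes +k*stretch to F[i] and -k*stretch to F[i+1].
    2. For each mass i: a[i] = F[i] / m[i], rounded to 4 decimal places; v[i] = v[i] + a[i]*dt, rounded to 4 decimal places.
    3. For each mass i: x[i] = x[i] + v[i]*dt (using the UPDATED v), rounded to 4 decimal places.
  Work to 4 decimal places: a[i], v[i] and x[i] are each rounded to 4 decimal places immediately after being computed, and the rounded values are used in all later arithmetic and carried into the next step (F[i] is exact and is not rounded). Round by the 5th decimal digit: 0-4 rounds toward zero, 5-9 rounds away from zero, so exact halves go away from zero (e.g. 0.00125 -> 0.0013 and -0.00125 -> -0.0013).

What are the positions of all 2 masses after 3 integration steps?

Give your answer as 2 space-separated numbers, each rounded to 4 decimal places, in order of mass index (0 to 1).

Answer: 7.0000 13.0000

Derivation:
Step 0: x=[7.0000 13.0000] v=[0.0000 0.0000]
Step 1: x=[7.0000 13.0000] v=[0.0000 0.0000]
Step 2: x=[7.0000 13.0000] v=[0.0000 0.0000]
Step 3: x=[7.0000 13.0000] v=[0.0000 0.0000]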